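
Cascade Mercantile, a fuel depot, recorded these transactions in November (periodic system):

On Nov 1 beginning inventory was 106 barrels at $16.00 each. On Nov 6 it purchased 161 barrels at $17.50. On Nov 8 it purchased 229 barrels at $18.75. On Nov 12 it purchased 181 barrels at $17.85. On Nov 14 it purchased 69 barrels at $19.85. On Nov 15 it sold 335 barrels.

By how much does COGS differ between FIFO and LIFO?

FIFO COGS: 106 @ $16.00 + 161 @ $17.50 + 68 @ $18.75 = $5,788.50
LIFO COGS: 69 @ $19.85 + 181 @ $17.85 + 85 @ $18.75 = $6,194.25
Difference = |$5,788.50 − $6,194.25| = $405.75

$405.75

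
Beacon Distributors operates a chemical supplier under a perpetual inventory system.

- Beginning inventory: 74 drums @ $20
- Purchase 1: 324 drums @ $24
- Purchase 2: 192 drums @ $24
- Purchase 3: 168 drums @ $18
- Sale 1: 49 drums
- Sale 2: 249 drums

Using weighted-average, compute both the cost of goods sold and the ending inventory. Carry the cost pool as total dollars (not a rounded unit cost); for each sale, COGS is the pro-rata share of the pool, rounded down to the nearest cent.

After Beginning: 74 on hand, pool $1,480.00 (≈ $20.0000 each)
After Purchase 1: 398 on hand, pool $9,256.00 (≈ $23.2563 each)
After Purchase 2: 590 on hand, pool $13,864.00 (≈ $23.4983 each)
After Purchase 3: 758 on hand, pool $16,888.00 (≈ $22.2797 each)
Sale 1, sell 49: 49/758 × $16,888.00 → $1,091.70
Sale 2, sell 249: 249/709 × $15,796.30 → $5,547.64
Total COGS = $1,091.70 + $5,547.64 = $6,639.34
Ending inventory (cost pool remaining) = $10,248.66
Check: goods available $16,888.00 = COGS $6,639.34 + ending $10,248.66

COGS = $6,639.34; ending inventory = $10,248.66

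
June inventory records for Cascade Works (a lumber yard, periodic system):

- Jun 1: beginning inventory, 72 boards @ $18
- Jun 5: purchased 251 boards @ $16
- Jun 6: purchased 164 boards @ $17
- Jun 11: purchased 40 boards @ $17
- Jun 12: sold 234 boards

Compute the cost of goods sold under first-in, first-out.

COGS = $3,888

Jun 12, 234 sold [FIFO — oldest first]: 72 @ $18 + 162 @ $16 = $3,888
Ending inventory: 89 @ $16 + 164 @ $17 + 40 @ $17 = $4,892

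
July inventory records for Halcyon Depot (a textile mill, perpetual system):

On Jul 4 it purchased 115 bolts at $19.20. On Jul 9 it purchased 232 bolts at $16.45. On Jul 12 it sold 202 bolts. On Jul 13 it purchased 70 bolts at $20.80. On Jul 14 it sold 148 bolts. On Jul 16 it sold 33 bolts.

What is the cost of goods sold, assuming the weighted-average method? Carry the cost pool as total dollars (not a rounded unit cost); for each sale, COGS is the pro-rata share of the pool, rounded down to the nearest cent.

After Jul 4: 115 on hand, pool $2,208.00 (≈ $19.2000 each)
After Jul 9: 347 on hand, pool $6,024.40 (≈ $17.3614 each)
Jul 12, sell 202: 202/347 × $6,024.40 → $3,506.99
After Jul 13: 215 on hand, pool $3,973.41 (≈ $18.4810 each)
Jul 14, sell 148: 148/215 × $3,973.41 → $2,735.18
Jul 16, sell 33: 33/67 × $1,238.23 → $609.87
Total COGS = $3,506.99 + $2,735.18 + $609.87 = $6,852.04
Ending inventory (cost pool remaining) = $628.36
Check: goods available $7,480.40 = COGS $6,852.04 + ending $628.36

COGS = $6,852.04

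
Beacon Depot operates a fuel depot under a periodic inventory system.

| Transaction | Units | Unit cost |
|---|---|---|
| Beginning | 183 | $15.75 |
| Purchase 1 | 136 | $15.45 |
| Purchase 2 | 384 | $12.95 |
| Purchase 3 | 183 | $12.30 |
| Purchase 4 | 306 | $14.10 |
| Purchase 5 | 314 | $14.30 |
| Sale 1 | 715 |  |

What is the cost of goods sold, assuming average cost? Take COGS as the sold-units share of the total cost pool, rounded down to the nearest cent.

COGS = $9,975.79

Sale 1, sell 715: 715/1506 × $21,011.95 → $9,975.79
Ending inventory (cost pool remaining) = $11,036.16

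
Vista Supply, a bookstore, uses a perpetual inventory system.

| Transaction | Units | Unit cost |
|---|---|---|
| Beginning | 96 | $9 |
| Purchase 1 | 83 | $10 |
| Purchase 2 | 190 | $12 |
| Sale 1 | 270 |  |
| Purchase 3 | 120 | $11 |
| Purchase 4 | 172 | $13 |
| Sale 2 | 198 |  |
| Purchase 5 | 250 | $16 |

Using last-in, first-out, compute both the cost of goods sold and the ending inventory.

COGS = $5,602; ending inventory = $5,928

Sale 1 (270) [LIFO — newest first]: 190 @ $12 + 80 @ $10 = $3,080
Sale 2 (198) [LIFO — newest first]: 172 @ $13 + 26 @ $11 = $2,522
Total COGS = $3,080 + $2,522 = $5,602
Ending inventory: 96 @ $9 + 3 @ $10 + 94 @ $11 + 250 @ $16 = $5,928
Check: goods available $11,530 = COGS $5,602 + ending $5,928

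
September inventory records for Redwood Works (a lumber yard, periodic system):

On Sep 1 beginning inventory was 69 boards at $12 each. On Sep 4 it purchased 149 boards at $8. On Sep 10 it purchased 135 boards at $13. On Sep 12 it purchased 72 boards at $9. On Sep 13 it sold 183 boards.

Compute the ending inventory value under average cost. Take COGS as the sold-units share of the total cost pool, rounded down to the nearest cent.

Ending inventory = $2,518.51

Sep 13, sell 183: 183/425 × $4,423.00 → $1,904.49
Ending inventory (cost pool remaining) = $2,518.51
Check: goods available $4,423.00 = COGS $1,904.49 + ending $2,518.51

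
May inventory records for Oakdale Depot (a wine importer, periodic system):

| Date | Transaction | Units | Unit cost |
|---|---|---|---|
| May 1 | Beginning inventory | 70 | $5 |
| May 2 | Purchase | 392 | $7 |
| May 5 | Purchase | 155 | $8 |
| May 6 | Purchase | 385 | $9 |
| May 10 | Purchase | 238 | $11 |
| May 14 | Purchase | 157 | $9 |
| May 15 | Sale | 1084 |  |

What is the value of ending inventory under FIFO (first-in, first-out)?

Ending inventory = $3,129

May 15, 1084 sold [FIFO — oldest first]: 70 @ $5 + 392 @ $7 + 155 @ $8 + 385 @ $9 + 82 @ $11 = $8,701
Ending inventory: 156 @ $11 + 157 @ $9 = $3,129
Check: goods available $11,830 = COGS $8,701 + ending $3,129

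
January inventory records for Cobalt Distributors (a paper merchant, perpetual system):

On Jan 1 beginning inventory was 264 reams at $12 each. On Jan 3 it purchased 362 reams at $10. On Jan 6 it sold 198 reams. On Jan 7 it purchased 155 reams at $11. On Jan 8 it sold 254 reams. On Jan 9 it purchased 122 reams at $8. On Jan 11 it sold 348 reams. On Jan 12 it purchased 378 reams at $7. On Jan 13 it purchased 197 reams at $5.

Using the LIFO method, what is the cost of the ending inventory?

Ending inventory = $4,867

Jan 6, 198 sold [LIFO — newest first]: 198 @ $10 = $1,980
Jan 8, 254 sold [LIFO — newest first]: 155 @ $11 + 99 @ $10 = $2,695
Jan 11, 348 sold [LIFO — newest first]: 122 @ $8 + 65 @ $10 + 161 @ $12 = $3,558
Total COGS = $1,980 + $2,695 + $3,558 = $8,233
Ending inventory: 103 @ $12 + 378 @ $7 + 197 @ $5 = $4,867
Check: goods available $13,100 = COGS $8,233 + ending $4,867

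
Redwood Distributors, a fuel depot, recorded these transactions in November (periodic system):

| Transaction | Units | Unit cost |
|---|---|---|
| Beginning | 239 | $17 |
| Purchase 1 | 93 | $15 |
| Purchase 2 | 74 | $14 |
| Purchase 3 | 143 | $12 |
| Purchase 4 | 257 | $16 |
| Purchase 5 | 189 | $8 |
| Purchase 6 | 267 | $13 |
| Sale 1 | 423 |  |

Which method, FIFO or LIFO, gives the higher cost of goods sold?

FIFO

FIFO COGS: 239 @ $17 + 93 @ $15 + 74 @ $14 + 17 @ $12 = $6,698
LIFO COGS: 267 @ $13 + 156 @ $8 = $4,719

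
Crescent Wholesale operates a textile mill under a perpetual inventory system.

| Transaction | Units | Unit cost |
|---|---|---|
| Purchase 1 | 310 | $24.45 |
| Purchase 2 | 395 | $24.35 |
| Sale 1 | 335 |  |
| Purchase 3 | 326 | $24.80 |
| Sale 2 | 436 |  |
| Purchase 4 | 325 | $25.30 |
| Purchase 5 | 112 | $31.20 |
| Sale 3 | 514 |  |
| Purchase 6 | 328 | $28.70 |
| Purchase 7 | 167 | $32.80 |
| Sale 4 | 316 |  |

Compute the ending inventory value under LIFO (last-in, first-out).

Ending inventory = $9,611.65

Sale 1 (335) [LIFO — newest first]: 335 @ $24.35 = $8,157.25
Sale 2 (436) [LIFO — newest first]: 326 @ $24.80 + 60 @ $24.35 + 50 @ $24.45 = $10,768.30
Sale 3 (514) [LIFO — newest first]: 112 @ $31.20 + 325 @ $25.30 + 77 @ $24.45 = $13,599.55
Sale 4 (316) [LIFO — newest first]: 167 @ $32.80 + 149 @ $28.70 = $9,753.90
Total COGS = $8,157.25 + $10,768.30 + $13,599.55 + $9,753.90 = $42,279.00
Ending inventory: 183 @ $24.45 + 179 @ $28.70 = $9,611.65
Check: goods available $51,890.65 = COGS $42,279.00 + ending $9,611.65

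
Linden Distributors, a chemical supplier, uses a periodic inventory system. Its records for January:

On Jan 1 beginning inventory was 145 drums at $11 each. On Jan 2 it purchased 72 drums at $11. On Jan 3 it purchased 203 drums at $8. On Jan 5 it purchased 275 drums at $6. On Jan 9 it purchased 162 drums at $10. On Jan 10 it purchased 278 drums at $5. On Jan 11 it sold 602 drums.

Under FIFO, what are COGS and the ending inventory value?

Jan 11, 602 sold [FIFO — oldest first]: 145 @ $11 + 72 @ $11 + 203 @ $8 + 182 @ $6 = $5,103
Ending inventory: 93 @ $6 + 162 @ $10 + 278 @ $5 = $3,568
Check: goods available $8,671 = COGS $5,103 + ending $3,568

COGS = $5,103; ending inventory = $3,568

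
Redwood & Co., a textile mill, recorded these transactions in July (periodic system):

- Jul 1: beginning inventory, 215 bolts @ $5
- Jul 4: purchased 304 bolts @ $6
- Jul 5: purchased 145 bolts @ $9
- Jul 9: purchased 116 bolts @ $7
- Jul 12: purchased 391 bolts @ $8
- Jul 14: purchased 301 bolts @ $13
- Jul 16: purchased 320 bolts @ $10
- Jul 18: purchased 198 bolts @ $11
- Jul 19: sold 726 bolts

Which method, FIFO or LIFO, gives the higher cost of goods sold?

FIFO COGS: 215 @ $5 + 304 @ $6 + 145 @ $9 + 62 @ $7 = $4,638
LIFO COGS: 198 @ $11 + 320 @ $10 + 208 @ $13 = $8,082

LIFO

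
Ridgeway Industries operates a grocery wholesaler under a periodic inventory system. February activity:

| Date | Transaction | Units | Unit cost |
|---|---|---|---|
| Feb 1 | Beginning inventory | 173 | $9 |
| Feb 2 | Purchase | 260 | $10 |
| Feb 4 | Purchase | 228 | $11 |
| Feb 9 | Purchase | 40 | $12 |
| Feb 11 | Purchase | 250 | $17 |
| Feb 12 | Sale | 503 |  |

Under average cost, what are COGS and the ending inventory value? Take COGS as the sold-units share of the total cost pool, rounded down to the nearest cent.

Feb 12, sell 503: 503/951 × $11,395.00 → $6,027.00
Ending inventory (cost pool remaining) = $5,368.00

COGS = $6,027.00; ending inventory = $5,368.00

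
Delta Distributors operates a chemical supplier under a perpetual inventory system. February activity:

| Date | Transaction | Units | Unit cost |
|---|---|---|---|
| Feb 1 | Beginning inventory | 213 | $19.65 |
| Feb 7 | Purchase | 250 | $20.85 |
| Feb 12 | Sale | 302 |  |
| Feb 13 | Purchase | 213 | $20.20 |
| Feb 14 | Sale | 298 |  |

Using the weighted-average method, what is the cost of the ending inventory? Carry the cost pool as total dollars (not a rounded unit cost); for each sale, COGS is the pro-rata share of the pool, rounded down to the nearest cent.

Ending inventory = $1,538.41

After Feb 1: 213 on hand, pool $4,185.45 (≈ $19.6500 each)
After Feb 7: 463 on hand, pool $9,397.95 (≈ $20.2979 each)
Feb 12, sell 302: 302/463 × $9,397.95 → $6,129.98
After Feb 13: 374 on hand, pool $7,570.57 (≈ $20.2422 each)
Feb 14, sell 298: 298/374 × $7,570.57 → $6,032.16
Total COGS = $6,129.98 + $6,032.16 = $12,162.14
Ending inventory (cost pool remaining) = $1,538.41
Check: goods available $13,700.55 = COGS $12,162.14 + ending $1,538.41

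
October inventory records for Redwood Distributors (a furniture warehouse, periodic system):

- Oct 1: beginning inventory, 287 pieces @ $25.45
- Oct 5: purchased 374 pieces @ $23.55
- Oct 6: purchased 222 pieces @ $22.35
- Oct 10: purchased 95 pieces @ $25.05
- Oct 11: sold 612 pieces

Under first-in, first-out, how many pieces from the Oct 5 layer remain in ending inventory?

Oct 11, 612 sold [FIFO — oldest first]: 287 @ $25.45 + 325 @ $23.55 = $14,957.90
Ending inventory: 49 @ $23.55 + 222 @ $22.35 + 95 @ $25.05 = $8,495.40
Check: goods available $23,453.30 = COGS $14,957.90 + ending $8,495.40

49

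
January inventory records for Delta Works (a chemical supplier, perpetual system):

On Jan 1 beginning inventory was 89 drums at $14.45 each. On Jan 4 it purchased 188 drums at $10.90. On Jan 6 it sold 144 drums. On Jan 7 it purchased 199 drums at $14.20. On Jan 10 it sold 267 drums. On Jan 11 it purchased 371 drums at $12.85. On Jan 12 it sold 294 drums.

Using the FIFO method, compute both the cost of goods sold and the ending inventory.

COGS = $9,103.70; ending inventory = $1,824.70

Jan 6, 144 sold [FIFO — oldest first]: 89 @ $14.45 + 55 @ $10.90 = $1,885.55
Jan 10, 267 sold [FIFO — oldest first]: 133 @ $10.90 + 134 @ $14.20 = $3,352.50
Jan 12, 294 sold [FIFO — oldest first]: 65 @ $14.20 + 229 @ $12.85 = $3,865.65
Total COGS = $1,885.55 + $3,352.50 + $3,865.65 = $9,103.70
Ending inventory: 142 @ $12.85 = $1,824.70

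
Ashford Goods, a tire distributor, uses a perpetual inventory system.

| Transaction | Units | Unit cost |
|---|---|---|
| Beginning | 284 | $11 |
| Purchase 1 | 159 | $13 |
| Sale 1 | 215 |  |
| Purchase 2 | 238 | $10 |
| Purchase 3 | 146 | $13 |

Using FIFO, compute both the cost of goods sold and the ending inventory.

COGS = $2,365; ending inventory = $7,104

Sale 1 (215) [FIFO — oldest first]: 215 @ $11 = $2,365
Ending inventory: 69 @ $11 + 159 @ $13 + 238 @ $10 + 146 @ $13 = $7,104
Check: goods available $9,469 = COGS $2,365 + ending $7,104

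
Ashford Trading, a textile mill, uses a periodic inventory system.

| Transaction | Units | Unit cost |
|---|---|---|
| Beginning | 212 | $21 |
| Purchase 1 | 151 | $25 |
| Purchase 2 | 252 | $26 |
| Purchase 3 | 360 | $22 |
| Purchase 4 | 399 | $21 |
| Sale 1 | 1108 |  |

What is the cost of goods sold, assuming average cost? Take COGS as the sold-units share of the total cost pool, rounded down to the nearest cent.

COGS = $25,061.44

Sale 1, sell 1108: 1108/1374 × $31,078.00 → $25,061.44
Ending inventory (cost pool remaining) = $6,016.56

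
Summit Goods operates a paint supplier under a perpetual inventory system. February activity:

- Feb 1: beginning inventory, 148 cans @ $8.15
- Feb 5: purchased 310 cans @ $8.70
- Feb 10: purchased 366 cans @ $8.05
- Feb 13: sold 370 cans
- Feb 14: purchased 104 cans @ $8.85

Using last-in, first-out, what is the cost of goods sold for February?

COGS = $2,981.10

Feb 13, 370 sold [LIFO — newest first]: 366 @ $8.05 + 4 @ $8.70 = $2,981.10
Ending inventory: 148 @ $8.15 + 306 @ $8.70 + 104 @ $8.85 = $4,788.80
Check: goods available $7,769.90 = COGS $2,981.10 + ending $4,788.80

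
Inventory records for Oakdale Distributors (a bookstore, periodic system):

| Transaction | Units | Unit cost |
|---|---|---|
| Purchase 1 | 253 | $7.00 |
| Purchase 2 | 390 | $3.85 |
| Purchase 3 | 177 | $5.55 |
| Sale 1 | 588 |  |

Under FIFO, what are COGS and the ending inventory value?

COGS = $3,060.75; ending inventory = $1,194.10

Sale 1 (588) [FIFO — oldest first]: 253 @ $7.00 + 335 @ $3.85 = $3,060.75
Ending inventory: 55 @ $3.85 + 177 @ $5.55 = $1,194.10
Check: goods available $4,254.85 = COGS $3,060.75 + ending $1,194.10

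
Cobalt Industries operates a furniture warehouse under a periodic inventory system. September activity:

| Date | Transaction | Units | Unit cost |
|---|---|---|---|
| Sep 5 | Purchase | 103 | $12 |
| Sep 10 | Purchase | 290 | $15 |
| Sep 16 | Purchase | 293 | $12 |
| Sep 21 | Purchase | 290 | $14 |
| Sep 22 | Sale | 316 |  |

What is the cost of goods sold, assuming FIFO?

COGS = $4,431

Sep 22, 316 sold [FIFO — oldest first]: 103 @ $12 + 213 @ $15 = $4,431
Ending inventory: 77 @ $15 + 293 @ $12 + 290 @ $14 = $8,731
Check: goods available $13,162 = COGS $4,431 + ending $8,731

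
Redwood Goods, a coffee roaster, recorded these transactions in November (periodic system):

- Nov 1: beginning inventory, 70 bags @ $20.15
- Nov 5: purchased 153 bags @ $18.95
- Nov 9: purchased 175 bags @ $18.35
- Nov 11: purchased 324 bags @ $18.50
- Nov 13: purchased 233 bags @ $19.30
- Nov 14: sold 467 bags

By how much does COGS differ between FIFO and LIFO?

FIFO COGS: 70 @ $20.15 + 153 @ $18.95 + 175 @ $18.35 + 69 @ $18.50 = $8,797.60
LIFO COGS: 233 @ $19.30 + 234 @ $18.50 = $8,825.90
Difference = |$8,797.60 − $8,825.90| = $28.30

$28.30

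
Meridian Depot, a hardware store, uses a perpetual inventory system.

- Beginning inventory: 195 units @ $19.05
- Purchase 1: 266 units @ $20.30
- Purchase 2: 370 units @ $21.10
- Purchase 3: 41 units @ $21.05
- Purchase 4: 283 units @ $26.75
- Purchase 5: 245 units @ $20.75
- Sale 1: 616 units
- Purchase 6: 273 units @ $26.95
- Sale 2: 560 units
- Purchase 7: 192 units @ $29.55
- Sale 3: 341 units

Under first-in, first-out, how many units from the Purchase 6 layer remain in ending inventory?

156

Sale 1 (616) [FIFO — oldest first]: 195 @ $19.05 + 266 @ $20.30 + 155 @ $21.10 = $12,385.05
Sale 2 (560) [FIFO — oldest first]: 215 @ $21.10 + 41 @ $21.05 + 283 @ $26.75 + 21 @ $20.75 = $13,405.55
Sale 3 (341) [FIFO — oldest first]: 224 @ $20.75 + 117 @ $26.95 = $7,801.15
Total COGS = $12,385.05 + $13,405.55 + $7,801.15 = $33,591.75
Ending inventory: 156 @ $26.95 + 192 @ $29.55 = $9,877.80
Check: goods available $43,469.55 = COGS $33,591.75 + ending $9,877.80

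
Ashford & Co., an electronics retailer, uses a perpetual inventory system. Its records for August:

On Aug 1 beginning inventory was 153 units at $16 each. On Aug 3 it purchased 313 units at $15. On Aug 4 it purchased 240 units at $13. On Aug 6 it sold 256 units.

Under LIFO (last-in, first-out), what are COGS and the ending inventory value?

Aug 6, 256 sold [LIFO — newest first]: 240 @ $13 + 16 @ $15 = $3,360
Ending inventory: 153 @ $16 + 297 @ $15 = $6,903

COGS = $3,360; ending inventory = $6,903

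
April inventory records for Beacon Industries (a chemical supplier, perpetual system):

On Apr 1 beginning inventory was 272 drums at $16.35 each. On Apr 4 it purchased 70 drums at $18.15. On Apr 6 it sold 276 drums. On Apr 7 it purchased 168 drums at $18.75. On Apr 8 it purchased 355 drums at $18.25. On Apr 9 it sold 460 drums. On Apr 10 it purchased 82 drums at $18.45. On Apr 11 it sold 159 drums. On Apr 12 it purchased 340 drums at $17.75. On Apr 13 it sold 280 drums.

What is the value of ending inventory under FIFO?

Ending inventory = $1,988.00

Apr 6, 276 sold [FIFO — oldest first]: 272 @ $16.35 + 4 @ $18.15 = $4,519.80
Apr 9, 460 sold [FIFO — oldest first]: 66 @ $18.15 + 168 @ $18.75 + 226 @ $18.25 = $8,472.40
Apr 11, 159 sold [FIFO — oldest first]: 129 @ $18.25 + 30 @ $18.45 = $2,907.75
Apr 13, 280 sold [FIFO — oldest first]: 52 @ $18.45 + 228 @ $17.75 = $5,006.40
Total COGS = $4,519.80 + $8,472.40 + $2,907.75 + $5,006.40 = $20,906.35
Ending inventory: 112 @ $17.75 = $1,988.00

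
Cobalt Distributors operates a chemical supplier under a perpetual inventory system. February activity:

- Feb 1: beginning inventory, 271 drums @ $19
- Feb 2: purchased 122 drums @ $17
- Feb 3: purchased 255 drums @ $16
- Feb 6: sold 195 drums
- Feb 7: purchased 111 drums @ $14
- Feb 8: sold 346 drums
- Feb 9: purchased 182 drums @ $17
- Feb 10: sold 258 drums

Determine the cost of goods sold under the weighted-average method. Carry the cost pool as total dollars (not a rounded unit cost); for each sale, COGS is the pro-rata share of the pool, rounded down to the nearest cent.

After Feb 1: 271 on hand, pool $5,149.00 (≈ $19.0000 each)
After Feb 2: 393 on hand, pool $7,223.00 (≈ $18.3791 each)
After Feb 3: 648 on hand, pool $11,303.00 (≈ $17.4429 each)
Feb 6, sell 195: 195/648 × $11,303.00 → $3,401.36
After Feb 7: 564 on hand, pool $9,455.64 (≈ $16.7653 each)
Feb 8, sell 346: 346/564 × $9,455.64 → $5,800.80
After Feb 9: 400 on hand, pool $6,748.84 (≈ $16.8721 each)
Feb 10, sell 258: 258/400 × $6,748.84 → $4,353.00
Total COGS = $3,401.36 + $5,800.80 + $4,353.00 = $13,555.16
Ending inventory (cost pool remaining) = $2,395.84

COGS = $13,555.16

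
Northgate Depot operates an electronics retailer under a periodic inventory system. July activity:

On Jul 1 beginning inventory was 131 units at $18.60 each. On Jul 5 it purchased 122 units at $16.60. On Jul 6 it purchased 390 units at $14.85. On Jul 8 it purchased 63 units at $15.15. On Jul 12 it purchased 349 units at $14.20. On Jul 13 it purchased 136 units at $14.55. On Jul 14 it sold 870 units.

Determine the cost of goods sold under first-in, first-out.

Jul 14, 870 sold [FIFO — oldest first]: 131 @ $18.60 + 122 @ $16.60 + 390 @ $14.85 + 63 @ $15.15 + 164 @ $14.20 = $13,536.55
Ending inventory: 185 @ $14.20 + 136 @ $14.55 = $4,605.80

COGS = $13,536.55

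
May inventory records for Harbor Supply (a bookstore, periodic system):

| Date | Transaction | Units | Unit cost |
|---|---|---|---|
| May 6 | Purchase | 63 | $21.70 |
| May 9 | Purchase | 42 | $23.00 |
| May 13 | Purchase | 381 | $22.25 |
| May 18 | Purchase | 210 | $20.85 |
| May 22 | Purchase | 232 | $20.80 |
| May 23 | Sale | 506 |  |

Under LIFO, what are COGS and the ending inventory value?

COGS = $10,628.10; ending inventory = $9,386.35

May 23, 506 sold [LIFO — newest first]: 232 @ $20.80 + 210 @ $20.85 + 64 @ $22.25 = $10,628.10
Ending inventory: 63 @ $21.70 + 42 @ $23.00 + 317 @ $22.25 = $9,386.35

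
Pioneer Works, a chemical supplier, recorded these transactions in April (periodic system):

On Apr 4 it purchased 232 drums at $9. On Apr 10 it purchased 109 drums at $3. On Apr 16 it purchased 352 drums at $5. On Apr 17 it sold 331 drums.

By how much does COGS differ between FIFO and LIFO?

$730

FIFO COGS: 232 @ $9 + 99 @ $3 = $2,385
LIFO COGS: 331 @ $5 = $1,655
Difference = |$2,385 − $1,655| = $730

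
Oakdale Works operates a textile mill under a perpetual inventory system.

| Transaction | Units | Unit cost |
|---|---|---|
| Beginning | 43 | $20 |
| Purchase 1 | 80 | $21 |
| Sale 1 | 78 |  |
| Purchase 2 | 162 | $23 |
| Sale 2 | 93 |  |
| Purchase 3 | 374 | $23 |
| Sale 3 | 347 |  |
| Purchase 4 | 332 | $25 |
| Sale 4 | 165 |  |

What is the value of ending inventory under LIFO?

Sale 1 (78) [LIFO — newest first]: 78 @ $21 = $1,638
Sale 2 (93) [LIFO — newest first]: 93 @ $23 = $2,139
Sale 3 (347) [LIFO — newest first]: 347 @ $23 = $7,981
Sale 4 (165) [LIFO — newest first]: 165 @ $25 = $4,125
Total COGS = $1,638 + $2,139 + $7,981 + $4,125 = $15,883
Ending inventory: 43 @ $20 + 2 @ $21 + 69 @ $23 + 27 @ $23 + 167 @ $25 = $7,285

Ending inventory = $7,285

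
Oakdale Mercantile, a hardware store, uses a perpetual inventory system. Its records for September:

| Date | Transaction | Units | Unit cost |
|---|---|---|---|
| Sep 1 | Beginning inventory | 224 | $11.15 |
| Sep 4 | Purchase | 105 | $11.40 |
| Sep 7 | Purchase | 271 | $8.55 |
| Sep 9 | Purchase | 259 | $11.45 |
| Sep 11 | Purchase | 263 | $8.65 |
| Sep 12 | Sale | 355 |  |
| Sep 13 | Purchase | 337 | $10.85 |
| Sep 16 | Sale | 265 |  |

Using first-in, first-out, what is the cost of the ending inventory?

Ending inventory = $8,667.95

Sep 12, 355 sold [FIFO — oldest first]: 224 @ $11.15 + 105 @ $11.40 + 26 @ $8.55 = $3,916.90
Sep 16, 265 sold [FIFO — oldest first]: 245 @ $8.55 + 20 @ $11.45 = $2,323.75
Total COGS = $3,916.90 + $2,323.75 = $6,240.65
Ending inventory: 239 @ $11.45 + 263 @ $8.65 + 337 @ $10.85 = $8,667.95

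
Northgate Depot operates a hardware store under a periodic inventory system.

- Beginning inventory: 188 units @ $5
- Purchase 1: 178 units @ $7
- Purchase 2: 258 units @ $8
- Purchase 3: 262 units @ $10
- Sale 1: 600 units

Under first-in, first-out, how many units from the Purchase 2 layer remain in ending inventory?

Sale 1 (600) [FIFO — oldest first]: 188 @ $5 + 178 @ $7 + 234 @ $8 = $4,058
Ending inventory: 24 @ $8 + 262 @ $10 = $2,812
Check: goods available $6,870 = COGS $4,058 + ending $2,812

24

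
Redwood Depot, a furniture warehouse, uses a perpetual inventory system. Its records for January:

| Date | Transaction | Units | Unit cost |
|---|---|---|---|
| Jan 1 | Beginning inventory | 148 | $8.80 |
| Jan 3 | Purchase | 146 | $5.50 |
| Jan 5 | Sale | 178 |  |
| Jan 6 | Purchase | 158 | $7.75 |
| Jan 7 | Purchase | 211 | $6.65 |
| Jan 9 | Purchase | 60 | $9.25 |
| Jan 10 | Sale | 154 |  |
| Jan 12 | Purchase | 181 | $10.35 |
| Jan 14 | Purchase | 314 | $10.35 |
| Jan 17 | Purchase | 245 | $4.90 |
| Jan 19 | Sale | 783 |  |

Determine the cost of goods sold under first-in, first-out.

COGS = $9,345.25

Jan 5, 178 sold [FIFO — oldest first]: 148 @ $8.80 + 30 @ $5.50 = $1,467.40
Jan 10, 154 sold [FIFO — oldest first]: 116 @ $5.50 + 38 @ $7.75 = $932.50
Jan 19, 783 sold [FIFO — oldest first]: 120 @ $7.75 + 211 @ $6.65 + 60 @ $9.25 + 181 @ $10.35 + 211 @ $10.35 = $6,945.35
Total COGS = $1,467.40 + $932.50 + $6,945.35 = $9,345.25
Ending inventory: 103 @ $10.35 + 245 @ $4.90 = $2,266.55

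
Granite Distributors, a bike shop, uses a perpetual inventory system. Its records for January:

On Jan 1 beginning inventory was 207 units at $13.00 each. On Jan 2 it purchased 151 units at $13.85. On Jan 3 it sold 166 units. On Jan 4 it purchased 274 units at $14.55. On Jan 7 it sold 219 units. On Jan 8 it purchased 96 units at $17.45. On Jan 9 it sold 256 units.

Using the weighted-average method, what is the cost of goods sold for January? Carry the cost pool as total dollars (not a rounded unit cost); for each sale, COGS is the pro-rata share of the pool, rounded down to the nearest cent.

COGS = $9,138.53

After Jan 1: 207 on hand, pool $2,691.00 (≈ $13.0000 each)
After Jan 2: 358 on hand, pool $4,782.35 (≈ $13.3585 each)
Jan 3, sell 166: 166/358 × $4,782.35 → $2,217.51
After Jan 4: 466 on hand, pool $6,551.54 (≈ $14.0591 each)
Jan 7, sell 219: 219/466 × $6,551.54 → $3,078.94
After Jan 8: 343 on hand, pool $5,147.80 (≈ $15.0082 each)
Jan 9, sell 256: 256/343 × $5,147.80 → $3,842.08
Total COGS = $2,217.51 + $3,078.94 + $3,842.08 = $9,138.53
Ending inventory (cost pool remaining) = $1,305.72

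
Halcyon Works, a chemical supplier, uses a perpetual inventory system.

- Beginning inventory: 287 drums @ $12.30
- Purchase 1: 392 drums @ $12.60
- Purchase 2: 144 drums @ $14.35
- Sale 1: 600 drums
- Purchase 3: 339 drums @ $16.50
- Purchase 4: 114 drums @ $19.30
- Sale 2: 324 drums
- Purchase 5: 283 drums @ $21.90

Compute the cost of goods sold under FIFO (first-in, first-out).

Sale 1 (600) [FIFO — oldest first]: 287 @ $12.30 + 313 @ $12.60 = $7,473.90
Sale 2 (324) [FIFO — oldest first]: 79 @ $12.60 + 144 @ $14.35 + 101 @ $16.50 = $4,728.30
Total COGS = $7,473.90 + $4,728.30 = $12,202.20
Ending inventory: 238 @ $16.50 + 114 @ $19.30 + 283 @ $21.90 = $12,324.90
Check: goods available $24,527.10 = COGS $12,202.20 + ending $12,324.90

COGS = $12,202.20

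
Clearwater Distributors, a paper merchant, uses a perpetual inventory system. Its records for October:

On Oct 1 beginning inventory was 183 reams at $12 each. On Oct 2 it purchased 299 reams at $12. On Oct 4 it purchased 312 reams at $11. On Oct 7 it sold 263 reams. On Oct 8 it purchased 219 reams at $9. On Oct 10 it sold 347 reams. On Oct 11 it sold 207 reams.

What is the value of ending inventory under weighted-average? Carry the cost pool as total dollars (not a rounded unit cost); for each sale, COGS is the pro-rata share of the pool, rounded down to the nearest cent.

After Oct 1: 183 on hand, pool $2,196.00 (≈ $12.0000 each)
After Oct 2: 482 on hand, pool $5,784.00 (≈ $12.0000 each)
After Oct 4: 794 on hand, pool $9,216.00 (≈ $11.6071 each)
Oct 7, sell 263: 263/794 × $9,216.00 → $3,052.65
After Oct 8: 750 on hand, pool $8,134.35 (≈ $10.8458 each)
Oct 10, sell 347: 347/750 × $8,134.35 → $3,763.49
Oct 11, sell 207: 207/403 × $4,370.86 → $2,245.08
Total COGS = $3,052.65 + $3,763.49 + $2,245.08 = $9,061.22
Ending inventory (cost pool remaining) = $2,125.78

Ending inventory = $2,125.78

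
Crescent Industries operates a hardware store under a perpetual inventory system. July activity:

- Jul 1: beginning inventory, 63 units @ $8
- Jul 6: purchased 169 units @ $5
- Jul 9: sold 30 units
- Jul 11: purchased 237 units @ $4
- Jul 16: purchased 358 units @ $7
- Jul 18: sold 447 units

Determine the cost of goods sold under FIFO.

COGS = $2,353

Jul 9, 30 sold [FIFO — oldest first]: 30 @ $8 = $240
Jul 18, 447 sold [FIFO — oldest first]: 33 @ $8 + 169 @ $5 + 237 @ $4 + 8 @ $7 = $2,113
Total COGS = $240 + $2,113 = $2,353
Ending inventory: 350 @ $7 = $2,450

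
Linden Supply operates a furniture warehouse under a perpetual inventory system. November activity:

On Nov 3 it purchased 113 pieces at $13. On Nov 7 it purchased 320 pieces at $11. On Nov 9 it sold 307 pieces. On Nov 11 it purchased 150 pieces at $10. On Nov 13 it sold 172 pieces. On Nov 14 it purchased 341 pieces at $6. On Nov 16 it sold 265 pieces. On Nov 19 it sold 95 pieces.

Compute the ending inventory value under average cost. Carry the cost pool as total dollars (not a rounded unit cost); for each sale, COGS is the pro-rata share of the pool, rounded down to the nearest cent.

After Nov 3: 113 on hand, pool $1,469.00 (≈ $13.0000 each)
After Nov 7: 433 on hand, pool $4,989.00 (≈ $11.5219 each)
Nov 9, sell 307: 307/433 × $4,989.00 → $3,537.23
After Nov 11: 276 on hand, pool $2,951.77 (≈ $10.6948 each)
Nov 13, sell 172: 172/276 × $2,951.77 → $1,839.50
After Nov 14: 445 on hand, pool $3,158.27 (≈ $7.0972 each)
Nov 16, sell 265: 265/445 × $3,158.27 → $1,880.76
Nov 19, sell 95: 95/180 × $1,277.51 → $674.24
Total COGS = $3,537.23 + $1,839.50 + $1,880.76 + $674.24 = $7,931.73
Ending inventory (cost pool remaining) = $603.27
Check: goods available $8,535.00 = COGS $7,931.73 + ending $603.27

Ending inventory = $603.27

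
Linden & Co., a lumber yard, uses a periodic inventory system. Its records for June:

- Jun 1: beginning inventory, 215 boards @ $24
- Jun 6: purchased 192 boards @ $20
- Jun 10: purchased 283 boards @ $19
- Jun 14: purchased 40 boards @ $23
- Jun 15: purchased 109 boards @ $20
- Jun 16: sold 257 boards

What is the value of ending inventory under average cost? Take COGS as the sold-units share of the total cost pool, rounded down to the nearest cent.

Jun 16, sell 257: 257/839 × $17,477.00 → $5,353.50
Ending inventory (cost pool remaining) = $12,123.50

Ending inventory = $12,123.50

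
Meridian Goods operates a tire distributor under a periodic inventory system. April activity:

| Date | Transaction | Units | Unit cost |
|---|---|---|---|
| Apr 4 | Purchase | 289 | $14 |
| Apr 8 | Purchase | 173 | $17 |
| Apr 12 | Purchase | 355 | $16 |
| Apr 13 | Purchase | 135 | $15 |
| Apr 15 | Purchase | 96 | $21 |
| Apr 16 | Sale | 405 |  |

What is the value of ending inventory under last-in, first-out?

Ending inventory = $9,883

Apr 16, 405 sold [LIFO — newest first]: 96 @ $21 + 135 @ $15 + 174 @ $16 = $6,825
Ending inventory: 289 @ $14 + 173 @ $17 + 181 @ $16 = $9,883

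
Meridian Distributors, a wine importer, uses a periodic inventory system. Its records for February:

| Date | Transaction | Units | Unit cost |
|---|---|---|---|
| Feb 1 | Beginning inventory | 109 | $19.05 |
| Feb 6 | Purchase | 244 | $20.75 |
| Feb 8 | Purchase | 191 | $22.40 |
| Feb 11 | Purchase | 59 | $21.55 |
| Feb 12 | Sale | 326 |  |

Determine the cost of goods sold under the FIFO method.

COGS = $6,579.20

Feb 12, 326 sold [FIFO — oldest first]: 109 @ $19.05 + 217 @ $20.75 = $6,579.20
Ending inventory: 27 @ $20.75 + 191 @ $22.40 + 59 @ $21.55 = $6,110.10
Check: goods available $12,689.30 = COGS $6,579.20 + ending $6,110.10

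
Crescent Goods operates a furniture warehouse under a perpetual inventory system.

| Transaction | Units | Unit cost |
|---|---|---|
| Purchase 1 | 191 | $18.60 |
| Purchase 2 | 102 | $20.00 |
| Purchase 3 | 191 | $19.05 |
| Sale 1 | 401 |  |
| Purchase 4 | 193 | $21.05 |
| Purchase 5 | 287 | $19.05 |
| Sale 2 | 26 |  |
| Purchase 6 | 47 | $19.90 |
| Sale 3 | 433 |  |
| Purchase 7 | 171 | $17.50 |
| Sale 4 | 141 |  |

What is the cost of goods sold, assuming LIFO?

COGS = $19,188.75

Sale 1 (401) [LIFO — newest first]: 191 @ $19.05 + 102 @ $20.00 + 108 @ $18.60 = $7,687.35
Sale 2 (26) [LIFO — newest first]: 26 @ $19.05 = $495.30
Sale 3 (433) [LIFO — newest first]: 47 @ $19.90 + 261 @ $19.05 + 125 @ $21.05 = $8,538.60
Sale 4 (141) [LIFO — newest first]: 141 @ $17.50 = $2,467.50
Total COGS = $7,687.35 + $495.30 + $8,538.60 + $2,467.50 = $19,188.75
Ending inventory: 83 @ $18.60 + 68 @ $21.05 + 30 @ $17.50 = $3,500.20
Check: goods available $22,688.95 = COGS $19,188.75 + ending $3,500.20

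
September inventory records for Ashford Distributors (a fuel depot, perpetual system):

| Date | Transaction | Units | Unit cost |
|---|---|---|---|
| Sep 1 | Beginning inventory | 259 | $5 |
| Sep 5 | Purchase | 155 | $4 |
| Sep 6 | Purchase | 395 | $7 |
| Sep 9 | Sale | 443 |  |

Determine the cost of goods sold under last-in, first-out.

Sep 9, 443 sold [LIFO — newest first]: 395 @ $7 + 48 @ $4 = $2,957
Ending inventory: 259 @ $5 + 107 @ $4 = $1,723
Check: goods available $4,680 = COGS $2,957 + ending $1,723

COGS = $2,957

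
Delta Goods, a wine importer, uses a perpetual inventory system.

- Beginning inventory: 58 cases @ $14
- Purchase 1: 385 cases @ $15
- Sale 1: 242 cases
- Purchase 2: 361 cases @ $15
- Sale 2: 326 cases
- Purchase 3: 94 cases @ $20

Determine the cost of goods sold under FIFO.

COGS = $8,462

Sale 1 (242) [FIFO — oldest first]: 58 @ $14 + 184 @ $15 = $3,572
Sale 2 (326) [FIFO — oldest first]: 201 @ $15 + 125 @ $15 = $4,890
Total COGS = $3,572 + $4,890 = $8,462
Ending inventory: 236 @ $15 + 94 @ $20 = $5,420
Check: goods available $13,882 = COGS $8,462 + ending $5,420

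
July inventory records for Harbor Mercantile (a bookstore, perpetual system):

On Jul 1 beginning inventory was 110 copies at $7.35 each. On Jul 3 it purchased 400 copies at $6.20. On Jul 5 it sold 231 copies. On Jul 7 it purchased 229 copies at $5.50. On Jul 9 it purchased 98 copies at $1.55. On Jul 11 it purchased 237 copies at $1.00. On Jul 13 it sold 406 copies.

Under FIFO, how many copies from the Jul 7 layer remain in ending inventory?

Jul 5, 231 sold [FIFO — oldest first]: 110 @ $7.35 + 121 @ $6.20 = $1,558.70
Jul 13, 406 sold [FIFO — oldest first]: 279 @ $6.20 + 127 @ $5.50 = $2,428.30
Total COGS = $1,558.70 + $2,428.30 = $3,987.00
Ending inventory: 102 @ $5.50 + 98 @ $1.55 + 237 @ $1.00 = $949.90
Check: goods available $4,936.90 = COGS $3,987.00 + ending $949.90

102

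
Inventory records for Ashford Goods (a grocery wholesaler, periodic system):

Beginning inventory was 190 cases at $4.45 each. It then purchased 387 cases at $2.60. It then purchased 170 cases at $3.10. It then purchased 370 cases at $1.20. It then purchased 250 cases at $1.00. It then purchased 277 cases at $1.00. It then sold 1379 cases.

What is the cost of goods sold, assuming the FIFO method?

COGS = $3,084.70

Sale 1 (1379) [FIFO — oldest first]: 190 @ $4.45 + 387 @ $2.60 + 170 @ $3.10 + 370 @ $1.20 + 250 @ $1.00 + 12 @ $1.00 = $3,084.70
Ending inventory: 265 @ $1.00 = $265.00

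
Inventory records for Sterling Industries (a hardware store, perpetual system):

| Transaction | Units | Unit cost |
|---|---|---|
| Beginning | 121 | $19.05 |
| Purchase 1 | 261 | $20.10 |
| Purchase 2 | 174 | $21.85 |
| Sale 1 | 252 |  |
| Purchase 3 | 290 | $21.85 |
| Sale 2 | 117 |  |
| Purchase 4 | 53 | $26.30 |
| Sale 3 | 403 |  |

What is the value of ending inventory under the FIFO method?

Ending inventory = $3,010.80

Sale 1 (252) [FIFO — oldest first]: 121 @ $19.05 + 131 @ $20.10 = $4,938.15
Sale 2 (117) [FIFO — oldest first]: 117 @ $20.10 = $2,351.70
Sale 3 (403) [FIFO — oldest first]: 13 @ $20.10 + 174 @ $21.85 + 216 @ $21.85 = $8,782.80
Total COGS = $4,938.15 + $2,351.70 + $8,782.80 = $16,072.65
Ending inventory: 74 @ $21.85 + 53 @ $26.30 = $3,010.80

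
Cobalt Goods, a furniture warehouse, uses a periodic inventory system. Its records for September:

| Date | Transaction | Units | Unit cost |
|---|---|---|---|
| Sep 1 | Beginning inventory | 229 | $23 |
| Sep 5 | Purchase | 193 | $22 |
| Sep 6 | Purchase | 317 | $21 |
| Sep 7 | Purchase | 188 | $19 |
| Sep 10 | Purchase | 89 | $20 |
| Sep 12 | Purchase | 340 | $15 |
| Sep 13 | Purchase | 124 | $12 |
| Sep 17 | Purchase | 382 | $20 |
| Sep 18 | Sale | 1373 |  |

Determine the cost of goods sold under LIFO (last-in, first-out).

COGS = $24,830

Sep 18, 1373 sold [LIFO — newest first]: 382 @ $20 + 124 @ $12 + 340 @ $15 + 89 @ $20 + 188 @ $19 + 250 @ $21 = $24,830
Ending inventory: 229 @ $23 + 193 @ $22 + 67 @ $21 = $10,920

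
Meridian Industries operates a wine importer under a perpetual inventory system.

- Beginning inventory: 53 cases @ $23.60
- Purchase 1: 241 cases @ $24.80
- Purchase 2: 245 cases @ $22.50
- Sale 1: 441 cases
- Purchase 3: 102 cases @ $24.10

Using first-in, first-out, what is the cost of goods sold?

COGS = $10,535.10

Sale 1 (441) [FIFO — oldest first]: 53 @ $23.60 + 241 @ $24.80 + 147 @ $22.50 = $10,535.10
Ending inventory: 98 @ $22.50 + 102 @ $24.10 = $4,663.20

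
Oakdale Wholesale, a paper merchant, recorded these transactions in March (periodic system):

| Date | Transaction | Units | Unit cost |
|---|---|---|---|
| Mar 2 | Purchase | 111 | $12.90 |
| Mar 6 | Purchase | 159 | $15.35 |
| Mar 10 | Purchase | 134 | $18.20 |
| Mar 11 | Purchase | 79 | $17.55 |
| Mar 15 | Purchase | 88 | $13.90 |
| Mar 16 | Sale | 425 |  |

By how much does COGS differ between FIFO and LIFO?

FIFO COGS: 111 @ $12.90 + 159 @ $15.35 + 134 @ $18.20 + 21 @ $17.55 = $6,679.90
LIFO COGS: 88 @ $13.90 + 79 @ $17.55 + 134 @ $18.20 + 124 @ $15.35 = $6,951.85
Difference = |$6,679.90 − $6,951.85| = $271.95

$271.95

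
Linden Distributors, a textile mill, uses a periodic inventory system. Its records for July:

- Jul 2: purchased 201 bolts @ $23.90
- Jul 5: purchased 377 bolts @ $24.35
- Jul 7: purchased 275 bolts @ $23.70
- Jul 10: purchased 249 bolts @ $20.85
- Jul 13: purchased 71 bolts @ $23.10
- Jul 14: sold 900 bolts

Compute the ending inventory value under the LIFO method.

Ending inventory = $6,557.10

Jul 14, 900 sold [LIFO — newest first]: 71 @ $23.10 + 249 @ $20.85 + 275 @ $23.70 + 305 @ $24.35 = $20,776.00
Ending inventory: 201 @ $23.90 + 72 @ $24.35 = $6,557.10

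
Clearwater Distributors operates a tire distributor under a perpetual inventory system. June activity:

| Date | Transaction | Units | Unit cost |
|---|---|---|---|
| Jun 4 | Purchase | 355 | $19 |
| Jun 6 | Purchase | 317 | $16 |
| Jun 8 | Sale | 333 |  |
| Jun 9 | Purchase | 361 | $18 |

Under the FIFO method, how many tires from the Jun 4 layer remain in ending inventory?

Jun 8, 333 sold [FIFO — oldest first]: 333 @ $19 = $6,327
Ending inventory: 22 @ $19 + 317 @ $16 + 361 @ $18 = $11,988

22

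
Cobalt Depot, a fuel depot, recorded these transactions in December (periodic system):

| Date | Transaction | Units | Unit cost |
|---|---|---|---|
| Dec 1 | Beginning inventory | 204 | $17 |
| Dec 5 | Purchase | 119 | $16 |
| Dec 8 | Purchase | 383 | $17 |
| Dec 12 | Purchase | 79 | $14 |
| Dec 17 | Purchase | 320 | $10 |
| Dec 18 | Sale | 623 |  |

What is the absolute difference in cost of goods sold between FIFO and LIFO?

$2,358

FIFO COGS: 204 @ $17 + 119 @ $16 + 300 @ $17 = $10,472
LIFO COGS: 320 @ $10 + 79 @ $14 + 224 @ $17 = $8,114
Difference = |$10,472 − $8,114| = $2,358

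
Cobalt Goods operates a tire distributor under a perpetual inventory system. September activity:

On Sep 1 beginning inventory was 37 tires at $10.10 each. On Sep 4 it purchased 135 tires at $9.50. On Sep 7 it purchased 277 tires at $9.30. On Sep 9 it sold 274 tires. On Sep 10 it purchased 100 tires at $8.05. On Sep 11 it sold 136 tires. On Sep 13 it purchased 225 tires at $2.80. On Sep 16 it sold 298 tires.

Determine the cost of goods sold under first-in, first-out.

COGS = $5,482.50

Sep 9, 274 sold [FIFO — oldest first]: 37 @ $10.10 + 135 @ $9.50 + 102 @ $9.30 = $2,604.80
Sep 11, 136 sold [FIFO — oldest first]: 136 @ $9.30 = $1,264.80
Sep 16, 298 sold [FIFO — oldest first]: 39 @ $9.30 + 100 @ $8.05 + 159 @ $2.80 = $1,612.90
Total COGS = $2,604.80 + $1,264.80 + $1,612.90 = $5,482.50
Ending inventory: 66 @ $2.80 = $184.80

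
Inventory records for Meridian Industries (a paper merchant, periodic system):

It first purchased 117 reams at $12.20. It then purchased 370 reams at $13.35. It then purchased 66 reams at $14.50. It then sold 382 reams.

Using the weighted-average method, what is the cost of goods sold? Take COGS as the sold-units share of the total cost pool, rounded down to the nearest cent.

COGS = $5,059.18

Sale 1, sell 382: 382/553 × $7,323.90 → $5,059.18
Ending inventory (cost pool remaining) = $2,264.72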